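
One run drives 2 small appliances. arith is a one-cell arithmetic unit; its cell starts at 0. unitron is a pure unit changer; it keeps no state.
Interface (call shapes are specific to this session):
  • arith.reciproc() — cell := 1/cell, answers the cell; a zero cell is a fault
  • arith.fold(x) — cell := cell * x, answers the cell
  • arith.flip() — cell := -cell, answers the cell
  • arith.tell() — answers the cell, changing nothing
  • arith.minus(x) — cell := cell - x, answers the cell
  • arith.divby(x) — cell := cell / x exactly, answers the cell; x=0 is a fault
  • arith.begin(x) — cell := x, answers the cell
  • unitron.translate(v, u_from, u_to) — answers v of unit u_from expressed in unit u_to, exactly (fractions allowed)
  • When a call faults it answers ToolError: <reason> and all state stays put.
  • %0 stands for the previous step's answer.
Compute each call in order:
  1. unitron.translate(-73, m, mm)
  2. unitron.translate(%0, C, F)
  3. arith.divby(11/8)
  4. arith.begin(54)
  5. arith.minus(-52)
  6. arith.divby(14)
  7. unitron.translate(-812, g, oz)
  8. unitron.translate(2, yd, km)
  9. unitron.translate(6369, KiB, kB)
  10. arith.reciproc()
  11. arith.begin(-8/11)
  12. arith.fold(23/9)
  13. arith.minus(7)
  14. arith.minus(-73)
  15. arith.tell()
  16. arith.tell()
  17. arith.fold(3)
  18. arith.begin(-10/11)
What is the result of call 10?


-> unitron.translate(-73, m, mm)
<- -73000
-> unitron.translate(%0, C, F)
<- -131368
-> arith.divby(11/8)
<- 0
-> arith.begin(54)
<- 54
-> arith.minus(-52)
<- 106
-> arith.divby(14)
<- 53/7
-> unitron.translate(-812, g, oz)
<- -185600000/6479891
-> unitron.translate(2, yd, km)
<- 1143/625000
-> unitron.translate(6369, KiB, kB)
<- 815232/125
-> arith.reciproc()
<- 7/53
-> arith.begin(-8/11)
<- -8/11
-> arith.fold(23/9)
<- -184/99
-> arith.minus(7)
<- -877/99
-> arith.minus(-73)
<- 6350/99
-> arith.tell()
<- 6350/99
-> arith.tell()
<- 6350/99
-> arith.fold(3)
<- 6350/33
-> arith.begin(-10/11)
<- -10/11

Answer: 7/53


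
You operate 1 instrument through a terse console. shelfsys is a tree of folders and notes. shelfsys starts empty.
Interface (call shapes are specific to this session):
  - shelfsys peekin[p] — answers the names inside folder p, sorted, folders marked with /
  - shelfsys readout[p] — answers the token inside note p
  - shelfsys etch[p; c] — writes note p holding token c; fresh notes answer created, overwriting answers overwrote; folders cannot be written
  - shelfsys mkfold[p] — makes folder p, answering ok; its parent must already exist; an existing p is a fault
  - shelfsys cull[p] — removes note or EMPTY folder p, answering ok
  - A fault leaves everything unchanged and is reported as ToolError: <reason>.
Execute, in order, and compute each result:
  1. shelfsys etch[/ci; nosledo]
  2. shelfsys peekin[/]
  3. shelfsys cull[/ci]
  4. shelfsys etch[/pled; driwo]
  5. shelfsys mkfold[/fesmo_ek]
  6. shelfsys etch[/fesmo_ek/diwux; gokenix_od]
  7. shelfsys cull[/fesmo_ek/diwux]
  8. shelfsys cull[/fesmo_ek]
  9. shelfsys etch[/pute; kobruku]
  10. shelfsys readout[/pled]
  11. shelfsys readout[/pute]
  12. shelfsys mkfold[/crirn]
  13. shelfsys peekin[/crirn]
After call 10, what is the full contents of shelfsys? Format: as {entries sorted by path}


Answer: {pled=driwo, pute=kobruku}

Derivation:
// 1. shelfsys etch(p: /ci, c: nosledo) => created
// 2. shelfsys peekin(p: /) => [ci]
// 3. shelfsys cull(p: /ci) => ok
// 4. shelfsys etch(p: /pled, c: driwo) => created
// 5. shelfsys mkfold(p: /fesmo_ek) => ok
// 6. shelfsys etch(p: /fesmo_ek/diwux, c: gokenix_od) => created
// 7. shelfsys cull(p: /fesmo_ek/diwux) => ok
// 8. shelfsys cull(p: /fesmo_ek) => ok
// 9. shelfsys etch(p: /pute, c: kobruku) => created
// 10. shelfsys readout(p: /pled) => driwo
// 11. shelfsys readout(p: /pute) => kobruku
// 12. shelfsys mkfold(p: /crirn) => ok
// 13. shelfsys peekin(p: /crirn) => []


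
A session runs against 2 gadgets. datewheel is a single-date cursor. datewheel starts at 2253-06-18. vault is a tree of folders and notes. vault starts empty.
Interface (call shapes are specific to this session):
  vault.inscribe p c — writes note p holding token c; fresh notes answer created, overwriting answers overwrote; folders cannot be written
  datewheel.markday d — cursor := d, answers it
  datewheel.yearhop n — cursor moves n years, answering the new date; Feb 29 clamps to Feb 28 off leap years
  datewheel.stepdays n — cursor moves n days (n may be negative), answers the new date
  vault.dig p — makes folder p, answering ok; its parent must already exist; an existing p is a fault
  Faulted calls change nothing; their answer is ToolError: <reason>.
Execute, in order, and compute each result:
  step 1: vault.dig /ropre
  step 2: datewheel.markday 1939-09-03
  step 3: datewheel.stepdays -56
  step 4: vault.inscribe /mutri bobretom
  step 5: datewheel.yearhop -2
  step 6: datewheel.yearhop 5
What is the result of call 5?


I invoke vault.dig(p→/ropre): ok.
Next I call datewheel.markday(d→1939-09-03), and observe 1939-09-03.
I try datewheel.stepdays(n→-56), and observe 1939-07-09.
I try vault.inscribe(p→/mutri, c→bobretom), yielding created.
I use datewheel.yearhop(n→-2), which returns 1937-07-09.
I try datewheel.yearhop(n→5), giving 1942-07-09.

Answer: 1937-07-09


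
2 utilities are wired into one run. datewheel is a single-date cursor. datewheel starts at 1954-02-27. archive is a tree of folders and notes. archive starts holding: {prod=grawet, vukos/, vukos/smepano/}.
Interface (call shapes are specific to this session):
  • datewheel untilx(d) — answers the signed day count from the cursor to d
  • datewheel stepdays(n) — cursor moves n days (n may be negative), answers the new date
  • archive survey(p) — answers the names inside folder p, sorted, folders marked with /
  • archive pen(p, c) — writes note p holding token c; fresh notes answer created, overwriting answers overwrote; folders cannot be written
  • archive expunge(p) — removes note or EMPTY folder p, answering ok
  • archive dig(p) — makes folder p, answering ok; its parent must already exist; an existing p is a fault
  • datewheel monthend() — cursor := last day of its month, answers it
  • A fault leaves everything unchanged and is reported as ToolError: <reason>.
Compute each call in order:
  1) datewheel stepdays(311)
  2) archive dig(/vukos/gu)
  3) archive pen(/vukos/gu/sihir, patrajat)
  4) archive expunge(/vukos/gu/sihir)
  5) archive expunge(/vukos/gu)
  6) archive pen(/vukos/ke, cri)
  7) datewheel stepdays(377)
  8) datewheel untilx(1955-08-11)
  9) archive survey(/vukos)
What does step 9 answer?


Answer: [ke, smepano/]

Derivation:
! 1. datewheel stepdays(n→311) ~> 1955-01-04
! 2. archive dig(p→/vukos/gu) ~> ok
! 3. archive pen(p→/vukos/gu/sihir, c→patrajat) ~> created
! 4. archive expunge(p→/vukos/gu/sihir) ~> ok
! 5. archive expunge(p→/vukos/gu) ~> ok
! 6. archive pen(p→/vukos/ke, c→cri) ~> created
! 7. datewheel stepdays(n→377) ~> 1956-01-16
! 8. datewheel untilx(d→1955-08-11) ~> -158
! 9. archive survey(p→/vukos) ~> [ke, smepano/]


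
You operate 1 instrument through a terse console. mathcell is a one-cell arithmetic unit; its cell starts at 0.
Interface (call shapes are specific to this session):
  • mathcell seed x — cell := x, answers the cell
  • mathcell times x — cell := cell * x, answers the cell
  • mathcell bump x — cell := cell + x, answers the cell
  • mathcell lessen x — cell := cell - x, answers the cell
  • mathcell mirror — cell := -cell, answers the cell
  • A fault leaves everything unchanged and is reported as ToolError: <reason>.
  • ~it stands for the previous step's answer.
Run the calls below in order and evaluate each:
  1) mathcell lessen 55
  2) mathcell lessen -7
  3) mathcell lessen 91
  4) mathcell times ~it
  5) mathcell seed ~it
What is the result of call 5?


CALL mathcell lessen[x: 55]
RET  -55
CALL mathcell lessen[x: -7]
RET  -48
CALL mathcell lessen[x: 91]
RET  -139
CALL mathcell times[x: ~it]
RET  19321
CALL mathcell seed[x: ~it]
RET  19321

Answer: 19321


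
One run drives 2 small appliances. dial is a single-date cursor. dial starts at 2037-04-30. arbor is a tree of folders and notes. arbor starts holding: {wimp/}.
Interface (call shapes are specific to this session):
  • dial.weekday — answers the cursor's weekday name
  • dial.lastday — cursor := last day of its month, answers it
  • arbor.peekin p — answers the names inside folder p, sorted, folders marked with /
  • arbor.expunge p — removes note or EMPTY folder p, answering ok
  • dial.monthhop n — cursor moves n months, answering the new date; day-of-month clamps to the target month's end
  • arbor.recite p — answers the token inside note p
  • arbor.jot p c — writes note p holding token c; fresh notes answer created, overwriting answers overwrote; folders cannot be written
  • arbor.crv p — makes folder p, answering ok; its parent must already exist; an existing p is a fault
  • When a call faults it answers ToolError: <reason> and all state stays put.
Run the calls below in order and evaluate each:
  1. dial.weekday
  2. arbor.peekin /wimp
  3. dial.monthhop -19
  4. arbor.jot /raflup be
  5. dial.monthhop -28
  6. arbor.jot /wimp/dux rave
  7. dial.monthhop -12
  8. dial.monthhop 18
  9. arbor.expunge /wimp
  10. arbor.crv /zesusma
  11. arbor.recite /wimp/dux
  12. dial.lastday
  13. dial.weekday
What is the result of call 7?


Answer: 2032-05-30

Derivation:
Step: dial.weekday[]
Result: Thursday
Step: arbor.peekin[/wimp]
Result: []
Step: dial.monthhop[-19]
Result: 2035-09-30
Step: arbor.jot[/raflup; be]
Result: created
Step: dial.monthhop[-28]
Result: 2033-05-30
Step: arbor.jot[/wimp/dux; rave]
Result: created
Step: dial.monthhop[-12]
Result: 2032-05-30
Step: dial.monthhop[18]
Result: 2033-11-30
Step: arbor.expunge[/wimp]
Result: ToolError: not empty
Step: arbor.crv[/zesusma]
Result: ok
Step: arbor.recite[/wimp/dux]
Result: rave
Step: dial.lastday[]
Result: 2033-11-30
Step: dial.weekday[]
Result: Wednesday


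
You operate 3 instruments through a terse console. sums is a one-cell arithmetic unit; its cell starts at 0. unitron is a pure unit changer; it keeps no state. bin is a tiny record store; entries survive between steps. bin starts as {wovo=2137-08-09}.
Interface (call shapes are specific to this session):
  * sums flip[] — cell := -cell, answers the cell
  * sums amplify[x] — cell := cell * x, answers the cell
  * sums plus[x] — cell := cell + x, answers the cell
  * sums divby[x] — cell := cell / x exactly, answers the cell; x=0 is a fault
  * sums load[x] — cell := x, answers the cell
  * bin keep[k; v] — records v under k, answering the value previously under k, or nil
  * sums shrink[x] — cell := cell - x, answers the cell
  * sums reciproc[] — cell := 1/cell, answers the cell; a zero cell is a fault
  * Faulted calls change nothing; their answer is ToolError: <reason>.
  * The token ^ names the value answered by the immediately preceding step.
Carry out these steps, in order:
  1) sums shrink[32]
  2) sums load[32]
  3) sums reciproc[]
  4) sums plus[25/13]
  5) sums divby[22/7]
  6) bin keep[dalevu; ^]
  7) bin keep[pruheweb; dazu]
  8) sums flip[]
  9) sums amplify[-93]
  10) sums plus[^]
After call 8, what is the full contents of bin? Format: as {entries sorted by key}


Using sums shrink passing x=32, and see -32.
Next I call sums load passing x=32, — result: 32.
Calling sums reciproc(), giving 1/32.
Using sums plus passing x=25/13, and observe 813/416.
Next I call sums divby passing x=22/7, which returns 5691/9152.
I use bin keep passing k=dalevu, v=^, — result: nil.
I run bin keep passing k=pruheweb, v=dazu: nil.
I invoke sums flip, and see -5691/9152.
Using sums amplify passing x=-93, → 529263/9152.
I invoke sums plus passing x=^, and get 529263/4576.

Answer: {dalevu=5691/9152, pruheweb=dazu, wovo=2137-08-09}


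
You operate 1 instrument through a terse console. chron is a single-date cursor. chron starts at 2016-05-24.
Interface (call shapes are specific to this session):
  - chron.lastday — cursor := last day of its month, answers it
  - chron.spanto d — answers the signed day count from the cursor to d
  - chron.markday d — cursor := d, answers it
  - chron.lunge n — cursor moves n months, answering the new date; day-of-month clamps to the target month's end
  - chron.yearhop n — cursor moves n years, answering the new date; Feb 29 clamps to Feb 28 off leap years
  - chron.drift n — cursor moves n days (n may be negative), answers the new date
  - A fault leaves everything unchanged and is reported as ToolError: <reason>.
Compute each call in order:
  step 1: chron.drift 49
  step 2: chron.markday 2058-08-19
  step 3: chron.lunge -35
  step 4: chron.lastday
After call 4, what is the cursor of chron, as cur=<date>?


Answer: cur=2055-09-30

Derivation:
~$ chron.drift n: 49
  2016-07-12
~$ chron.markday d: 2058-08-19
  2058-08-19
~$ chron.lunge n: -35
  2055-09-19
~$ chron.lastday
  2055-09-30


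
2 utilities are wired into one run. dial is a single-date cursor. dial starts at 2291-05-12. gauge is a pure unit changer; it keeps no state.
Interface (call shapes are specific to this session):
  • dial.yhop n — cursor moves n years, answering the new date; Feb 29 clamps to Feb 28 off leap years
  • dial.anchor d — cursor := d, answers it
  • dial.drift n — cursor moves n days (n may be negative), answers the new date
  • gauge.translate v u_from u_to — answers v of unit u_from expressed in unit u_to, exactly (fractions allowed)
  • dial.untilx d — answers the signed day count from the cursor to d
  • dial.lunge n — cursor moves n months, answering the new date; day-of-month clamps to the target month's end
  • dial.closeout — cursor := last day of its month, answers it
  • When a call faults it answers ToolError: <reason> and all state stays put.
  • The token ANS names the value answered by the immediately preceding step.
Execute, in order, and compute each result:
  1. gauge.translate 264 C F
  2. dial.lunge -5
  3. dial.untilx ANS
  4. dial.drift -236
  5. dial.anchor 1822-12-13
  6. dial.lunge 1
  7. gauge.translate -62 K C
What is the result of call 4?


→ gauge.translate(v='264', u_from='C', u_to='F')
← 2536/5
→ dial.lunge(n='-5')
← 2290-12-12
→ dial.untilx(d='ANS')
← 0
→ dial.drift(n='-236')
← 2290-04-20
→ dial.anchor(d='1822-12-13')
← 1822-12-13
→ dial.lunge(n='1')
← 1823-01-13
→ gauge.translate(v='-62', u_from='K', u_to='C')
← -6703/20

Answer: 2290-04-20


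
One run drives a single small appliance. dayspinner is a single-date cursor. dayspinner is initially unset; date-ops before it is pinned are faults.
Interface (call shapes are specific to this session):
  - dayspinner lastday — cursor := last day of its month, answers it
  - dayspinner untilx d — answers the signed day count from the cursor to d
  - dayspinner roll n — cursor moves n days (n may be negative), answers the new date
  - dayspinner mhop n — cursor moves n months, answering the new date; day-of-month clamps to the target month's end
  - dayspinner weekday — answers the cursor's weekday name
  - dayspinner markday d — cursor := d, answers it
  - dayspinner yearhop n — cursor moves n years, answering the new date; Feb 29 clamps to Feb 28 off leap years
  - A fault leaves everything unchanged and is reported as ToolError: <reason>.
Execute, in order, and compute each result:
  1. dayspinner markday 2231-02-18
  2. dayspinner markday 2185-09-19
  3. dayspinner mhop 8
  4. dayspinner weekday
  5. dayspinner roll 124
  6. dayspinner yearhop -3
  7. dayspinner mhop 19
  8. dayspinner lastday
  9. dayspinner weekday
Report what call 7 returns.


Answer: 2185-04-20

Derivation:
! dayspinner markday(2231-02-18) : 2231-02-18
! dayspinner markday(2185-09-19) : 2185-09-19
! dayspinner mhop(8) : 2186-05-19
! dayspinner weekday() : Friday
! dayspinner roll(124) : 2186-09-20
! dayspinner yearhop(-3) : 2183-09-20
! dayspinner mhop(19) : 2185-04-20
! dayspinner lastday() : 2185-04-30
! dayspinner weekday() : Saturday


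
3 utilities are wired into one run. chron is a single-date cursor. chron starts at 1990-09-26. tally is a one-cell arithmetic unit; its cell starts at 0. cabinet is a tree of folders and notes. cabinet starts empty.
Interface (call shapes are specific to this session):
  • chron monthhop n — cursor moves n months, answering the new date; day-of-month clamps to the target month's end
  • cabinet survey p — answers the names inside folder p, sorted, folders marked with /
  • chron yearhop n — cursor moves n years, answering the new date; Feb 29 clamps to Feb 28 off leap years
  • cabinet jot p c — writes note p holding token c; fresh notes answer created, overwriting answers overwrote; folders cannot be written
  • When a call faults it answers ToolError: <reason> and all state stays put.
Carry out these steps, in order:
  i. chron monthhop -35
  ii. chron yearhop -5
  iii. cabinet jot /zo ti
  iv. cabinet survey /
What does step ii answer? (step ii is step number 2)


Answer: 1982-10-26

Derivation:
;; chron monthhop(n: -35) -> 1987-10-26
;; chron yearhop(n: -5) -> 1982-10-26
;; cabinet jot(p: /zo, c: ti) -> created
;; cabinet survey(p: /) -> [zo]


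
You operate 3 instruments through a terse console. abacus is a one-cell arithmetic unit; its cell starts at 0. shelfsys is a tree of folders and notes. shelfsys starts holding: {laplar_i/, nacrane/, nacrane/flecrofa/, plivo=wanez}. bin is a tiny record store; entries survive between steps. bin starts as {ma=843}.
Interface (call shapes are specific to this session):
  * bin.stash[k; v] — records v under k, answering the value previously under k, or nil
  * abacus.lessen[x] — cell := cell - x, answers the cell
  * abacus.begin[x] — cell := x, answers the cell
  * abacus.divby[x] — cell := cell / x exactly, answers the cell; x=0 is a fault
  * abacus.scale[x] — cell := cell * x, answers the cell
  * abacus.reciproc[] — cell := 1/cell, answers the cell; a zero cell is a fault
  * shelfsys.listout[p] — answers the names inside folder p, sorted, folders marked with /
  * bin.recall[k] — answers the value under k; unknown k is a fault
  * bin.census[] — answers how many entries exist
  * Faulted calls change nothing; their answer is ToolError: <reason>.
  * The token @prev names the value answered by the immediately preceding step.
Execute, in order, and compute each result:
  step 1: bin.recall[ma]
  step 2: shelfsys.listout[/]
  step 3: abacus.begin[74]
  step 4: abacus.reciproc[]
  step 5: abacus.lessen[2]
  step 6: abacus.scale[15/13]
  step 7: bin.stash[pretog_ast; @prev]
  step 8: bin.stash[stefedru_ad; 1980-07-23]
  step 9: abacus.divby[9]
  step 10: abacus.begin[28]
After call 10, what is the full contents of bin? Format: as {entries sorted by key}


·→ recall(ma)
·← 843
·→ listout(/)
·← [laplar_i/, nacrane/, plivo]
·→ begin(74)
·← 74
·→ reciproc()
·← 1/74
·→ lessen(2)
·← -147/74
·→ scale(15/13)
·← -2205/962
·→ stash(pretog_ast, @prev)
·← nil
·→ stash(stefedru_ad, 1980-07-23)
·← nil
·→ divby(9)
·← -245/962
·→ begin(28)
·← 28

Answer: {ma=843, pretog_ast=-2205/962, stefedru_ad=1980-07-23}


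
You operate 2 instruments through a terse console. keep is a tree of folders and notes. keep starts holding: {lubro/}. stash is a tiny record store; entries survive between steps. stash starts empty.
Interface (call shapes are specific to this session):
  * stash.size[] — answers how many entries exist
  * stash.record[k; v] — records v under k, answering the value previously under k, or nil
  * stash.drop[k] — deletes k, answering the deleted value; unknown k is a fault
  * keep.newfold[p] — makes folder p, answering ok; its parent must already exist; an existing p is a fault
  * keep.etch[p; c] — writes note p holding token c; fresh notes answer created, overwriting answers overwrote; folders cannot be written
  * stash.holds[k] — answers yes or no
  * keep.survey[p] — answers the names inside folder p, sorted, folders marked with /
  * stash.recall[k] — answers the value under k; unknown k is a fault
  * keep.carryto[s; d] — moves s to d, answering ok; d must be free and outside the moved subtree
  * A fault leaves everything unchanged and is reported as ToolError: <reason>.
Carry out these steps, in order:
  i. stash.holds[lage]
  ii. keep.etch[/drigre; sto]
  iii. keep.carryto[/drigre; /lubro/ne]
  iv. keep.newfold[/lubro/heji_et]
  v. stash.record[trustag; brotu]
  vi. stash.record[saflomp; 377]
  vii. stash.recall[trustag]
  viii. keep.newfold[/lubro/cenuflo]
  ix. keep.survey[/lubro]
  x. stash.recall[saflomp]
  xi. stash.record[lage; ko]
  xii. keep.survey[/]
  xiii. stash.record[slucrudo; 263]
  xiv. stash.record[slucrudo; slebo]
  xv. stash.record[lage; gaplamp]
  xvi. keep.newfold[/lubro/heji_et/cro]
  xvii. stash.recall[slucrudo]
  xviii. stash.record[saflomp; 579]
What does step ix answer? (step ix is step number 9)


> stash.holds k=lage
  no
> keep.etch p=/drigre c=sto
  created
> keep.carryto s=/drigre d=/lubro/ne
  ok
> keep.newfold p=/lubro/heji_et
  ok
> stash.record k=trustag v=brotu
  nil
> stash.record k=saflomp v=377
  nil
> stash.recall k=trustag
  brotu
> keep.newfold p=/lubro/cenuflo
  ok
> keep.survey p=/lubro
  [cenuflo/, heji_et/, ne]
> stash.recall k=saflomp
  377
> stash.record k=lage v=ko
  nil
> keep.survey p=/
  [lubro/]
> stash.record k=slucrudo v=263
  nil
> stash.record k=slucrudo v=slebo
  263
> stash.record k=lage v=gaplamp
  ko
> keep.newfold p=/lubro/heji_et/cro
  ok
> stash.recall k=slucrudo
  slebo
> stash.record k=saflomp v=579
  377

Answer: [cenuflo/, heji_et/, ne]


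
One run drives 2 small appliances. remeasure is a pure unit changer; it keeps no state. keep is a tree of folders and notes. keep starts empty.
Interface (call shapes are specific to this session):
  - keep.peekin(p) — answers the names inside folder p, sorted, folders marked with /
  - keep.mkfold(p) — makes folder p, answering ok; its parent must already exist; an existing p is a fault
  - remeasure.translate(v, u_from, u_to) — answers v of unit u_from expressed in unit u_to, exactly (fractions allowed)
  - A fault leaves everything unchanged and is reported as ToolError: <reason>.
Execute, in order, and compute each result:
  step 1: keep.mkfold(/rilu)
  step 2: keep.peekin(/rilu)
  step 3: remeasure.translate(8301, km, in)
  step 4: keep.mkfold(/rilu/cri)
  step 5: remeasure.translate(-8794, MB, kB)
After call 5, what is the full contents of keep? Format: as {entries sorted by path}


Answer: {rilu/, rilu/cri/}

Derivation:
Do: mkfold[p: /rilu]
See: ok
Do: peekin[p: /rilu]
See: []
Do: translate[v: 8301; u_from: km; u_to: in]
See: 41505000000/127
Do: mkfold[p: /rilu/cri]
See: ok
Do: translate[v: -8794; u_from: MB; u_to: kB]
See: -8794000


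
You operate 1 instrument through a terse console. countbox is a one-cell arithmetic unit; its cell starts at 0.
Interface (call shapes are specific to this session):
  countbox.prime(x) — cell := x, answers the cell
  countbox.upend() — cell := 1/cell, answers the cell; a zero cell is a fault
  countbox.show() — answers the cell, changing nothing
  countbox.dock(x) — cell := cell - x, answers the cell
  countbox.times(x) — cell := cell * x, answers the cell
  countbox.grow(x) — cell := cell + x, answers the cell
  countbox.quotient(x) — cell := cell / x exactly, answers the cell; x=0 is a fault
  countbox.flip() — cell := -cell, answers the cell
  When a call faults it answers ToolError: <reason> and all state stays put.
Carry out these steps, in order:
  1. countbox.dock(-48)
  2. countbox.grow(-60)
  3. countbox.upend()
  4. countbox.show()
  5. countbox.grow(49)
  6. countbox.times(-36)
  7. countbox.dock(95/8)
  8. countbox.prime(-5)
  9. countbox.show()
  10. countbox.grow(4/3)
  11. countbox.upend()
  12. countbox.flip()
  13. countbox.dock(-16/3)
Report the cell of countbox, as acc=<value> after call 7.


CALL countbox.dock[x→-48]
RET  48
CALL countbox.grow[x→-60]
RET  -12
CALL countbox.upend[]
RET  -1/12
CALL countbox.show[]
RET  -1/12
CALL countbox.grow[x→49]
RET  587/12
CALL countbox.times[x→-36]
RET  -1761
CALL countbox.dock[x→95/8]
RET  -14183/8
CALL countbox.prime[x→-5]
RET  -5
CALL countbox.show[]
RET  -5
CALL countbox.grow[x→4/3]
RET  -11/3
CALL countbox.upend[]
RET  -3/11
CALL countbox.flip[]
RET  3/11
CALL countbox.dock[x→-16/3]
RET  185/33

Answer: acc=-14183/8


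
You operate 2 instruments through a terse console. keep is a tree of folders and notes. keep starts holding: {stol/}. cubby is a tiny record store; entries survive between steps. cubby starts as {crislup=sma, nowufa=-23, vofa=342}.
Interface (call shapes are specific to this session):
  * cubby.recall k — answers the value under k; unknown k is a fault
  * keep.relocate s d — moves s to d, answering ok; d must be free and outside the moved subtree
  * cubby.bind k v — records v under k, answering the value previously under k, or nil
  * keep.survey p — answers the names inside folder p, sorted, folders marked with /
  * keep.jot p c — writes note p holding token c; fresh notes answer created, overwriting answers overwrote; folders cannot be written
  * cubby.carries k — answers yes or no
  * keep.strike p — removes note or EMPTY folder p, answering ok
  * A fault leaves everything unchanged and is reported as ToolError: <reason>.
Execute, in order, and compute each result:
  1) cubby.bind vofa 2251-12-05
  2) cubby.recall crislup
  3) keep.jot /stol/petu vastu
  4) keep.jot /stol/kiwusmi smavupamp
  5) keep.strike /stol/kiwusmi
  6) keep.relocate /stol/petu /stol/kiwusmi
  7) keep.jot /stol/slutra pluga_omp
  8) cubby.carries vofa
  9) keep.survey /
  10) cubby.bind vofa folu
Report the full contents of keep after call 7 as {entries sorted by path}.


Answer: {stol/, stol/kiwusmi=vastu, stol/slutra=pluga_omp}

Derivation:
I use bind passing k='vofa', v='2251-12-05', → 342.
Using recall passing k='crislup', — result: sma.
Using jot passing p='/stol/petu', c='vastu', → created.
Then jot passing p='/stol/kiwusmi', c='smavupamp', which returns created.
Next I call strike passing p='/stol/kiwusmi', yielding ok.
Invoking relocate passing s='/stol/petu', d='/stol/kiwusmi', giving ok.
I use jot passing p='/stol/slutra', c='pluga_omp', and get created.
Then carries passing k='vofa', which returns yes.
Next I call survey passing p='/', which returns [stol/].
I try bind passing k='vofa', v='folu', → 2251-12-05.


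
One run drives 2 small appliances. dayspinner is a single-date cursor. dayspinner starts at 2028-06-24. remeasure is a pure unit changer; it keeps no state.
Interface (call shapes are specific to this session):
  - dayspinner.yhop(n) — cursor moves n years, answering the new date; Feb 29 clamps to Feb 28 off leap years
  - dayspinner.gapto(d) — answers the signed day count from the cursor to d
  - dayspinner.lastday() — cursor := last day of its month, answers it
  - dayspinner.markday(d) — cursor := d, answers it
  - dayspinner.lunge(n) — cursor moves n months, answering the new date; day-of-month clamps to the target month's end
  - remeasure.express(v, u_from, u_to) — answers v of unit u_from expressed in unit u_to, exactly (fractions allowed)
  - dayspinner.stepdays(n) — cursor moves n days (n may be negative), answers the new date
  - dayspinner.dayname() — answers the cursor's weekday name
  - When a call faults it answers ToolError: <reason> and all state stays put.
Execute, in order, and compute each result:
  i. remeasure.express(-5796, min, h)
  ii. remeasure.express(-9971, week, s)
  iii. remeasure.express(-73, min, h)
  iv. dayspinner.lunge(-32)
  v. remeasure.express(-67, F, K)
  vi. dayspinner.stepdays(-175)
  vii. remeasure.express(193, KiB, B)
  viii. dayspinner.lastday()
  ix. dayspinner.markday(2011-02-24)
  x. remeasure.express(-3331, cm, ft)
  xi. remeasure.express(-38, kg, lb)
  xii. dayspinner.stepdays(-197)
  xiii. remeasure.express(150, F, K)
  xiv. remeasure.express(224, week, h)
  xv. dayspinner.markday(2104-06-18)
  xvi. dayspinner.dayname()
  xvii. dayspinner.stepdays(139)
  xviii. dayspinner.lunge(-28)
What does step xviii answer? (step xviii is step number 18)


-- express(-5796, min, h) : -483/5
-- express(-9971, week, s) : -6030460800
-- express(-73, min, h) : -73/60
-- lunge(-32) : 2025-10-24
-- express(-67, F, K) : 4363/20
-- stepdays(-175) : 2025-05-02
-- express(193, KiB, B) : 197632
-- lastday() : 2025-05-31
-- markday(2011-02-24) : 2011-02-24
-- express(-3331, cm, ft) : -83275/762
-- express(-38, kg, lb) : -3800000000/45359237
-- stepdays(-197) : 2010-08-11
-- express(150, F, K) : 60967/180
-- express(224, week, h) : 37632
-- markday(2104-06-18) : 2104-06-18
-- dayname() : Wednesday
-- stepdays(139) : 2104-11-04
-- lunge(-28) : 2102-07-04

Answer: 2102-07-04


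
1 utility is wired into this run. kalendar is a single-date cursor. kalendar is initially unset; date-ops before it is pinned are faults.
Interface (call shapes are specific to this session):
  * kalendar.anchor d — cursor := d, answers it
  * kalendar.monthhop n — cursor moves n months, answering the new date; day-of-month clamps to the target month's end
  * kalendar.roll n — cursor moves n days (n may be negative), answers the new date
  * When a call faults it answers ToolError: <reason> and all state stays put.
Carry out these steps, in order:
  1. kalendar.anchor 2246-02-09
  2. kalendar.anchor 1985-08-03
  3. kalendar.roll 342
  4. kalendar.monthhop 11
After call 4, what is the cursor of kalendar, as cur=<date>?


I run kalendar.anchor with d: 2246-02-09, which returns 2246-02-09.
I try kalendar.anchor with d: 1985-08-03, and observe 1985-08-03.
Calling kalendar.roll with n: 342, and see 1986-07-11.
Then kalendar.monthhop with n: 11, and get 1987-06-11.

Answer: cur=1987-06-11


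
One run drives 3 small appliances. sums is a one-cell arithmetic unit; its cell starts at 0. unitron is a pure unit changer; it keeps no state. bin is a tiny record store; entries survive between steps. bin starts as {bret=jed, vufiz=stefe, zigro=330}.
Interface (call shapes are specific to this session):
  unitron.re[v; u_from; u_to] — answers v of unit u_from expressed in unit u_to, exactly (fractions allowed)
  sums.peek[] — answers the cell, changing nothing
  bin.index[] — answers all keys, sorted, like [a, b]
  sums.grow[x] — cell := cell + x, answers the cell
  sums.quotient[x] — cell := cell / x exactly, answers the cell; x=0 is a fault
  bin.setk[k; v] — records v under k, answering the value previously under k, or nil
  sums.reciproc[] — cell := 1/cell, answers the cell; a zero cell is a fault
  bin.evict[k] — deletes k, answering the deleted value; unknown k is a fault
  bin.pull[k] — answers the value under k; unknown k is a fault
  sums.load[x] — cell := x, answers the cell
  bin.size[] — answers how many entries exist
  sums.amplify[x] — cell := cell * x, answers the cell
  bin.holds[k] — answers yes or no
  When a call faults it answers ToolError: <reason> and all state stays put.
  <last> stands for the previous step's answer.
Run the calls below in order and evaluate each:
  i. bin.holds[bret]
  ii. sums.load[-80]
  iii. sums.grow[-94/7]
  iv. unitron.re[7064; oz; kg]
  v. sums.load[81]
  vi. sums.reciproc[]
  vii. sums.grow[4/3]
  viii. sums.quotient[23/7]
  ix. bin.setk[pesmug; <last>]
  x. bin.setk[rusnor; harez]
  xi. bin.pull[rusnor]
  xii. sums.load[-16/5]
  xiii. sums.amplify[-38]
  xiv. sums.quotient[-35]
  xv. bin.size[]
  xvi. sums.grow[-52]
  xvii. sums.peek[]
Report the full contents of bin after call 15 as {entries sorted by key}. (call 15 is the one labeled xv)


Answer: {bret=jed, pesmug=763/1863, rusnor=harez, vufiz=stefe, zigro=330}

Derivation:
I use bin.holds with k: bret, and see yes.
I use sums.load with x: -80, and see -80.
Calling sums.grow with x: -94/7, giving -654/7.
Using unitron.re with v: 7064, u_from: oz, u_to: kg, yielding 40052206271/200000000.
Calling sums.load with x: 81, yielding 81.
I use sums.reciproc, and see 1/81.
I run sums.grow with x: 4/3, and observe 109/81.
I run sums.quotient with x: 23/7, → 763/1863.
I invoke bin.setk with k: pesmug, v: <last>, which returns nil.
Now I run bin.setk with k: rusnor, v: harez, yielding nil.
Now I run bin.pull with k: rusnor, → harez.
I run sums.load with x: -16/5, which returns -16/5.
Now I run sums.amplify with x: -38, — result: 608/5.
I try sums.quotient with x: -35, yielding -608/175.
Next I call bin.size: 5.
Calling sums.grow with x: -52, which returns -9708/175.
Using sums.peek(), → -9708/175.


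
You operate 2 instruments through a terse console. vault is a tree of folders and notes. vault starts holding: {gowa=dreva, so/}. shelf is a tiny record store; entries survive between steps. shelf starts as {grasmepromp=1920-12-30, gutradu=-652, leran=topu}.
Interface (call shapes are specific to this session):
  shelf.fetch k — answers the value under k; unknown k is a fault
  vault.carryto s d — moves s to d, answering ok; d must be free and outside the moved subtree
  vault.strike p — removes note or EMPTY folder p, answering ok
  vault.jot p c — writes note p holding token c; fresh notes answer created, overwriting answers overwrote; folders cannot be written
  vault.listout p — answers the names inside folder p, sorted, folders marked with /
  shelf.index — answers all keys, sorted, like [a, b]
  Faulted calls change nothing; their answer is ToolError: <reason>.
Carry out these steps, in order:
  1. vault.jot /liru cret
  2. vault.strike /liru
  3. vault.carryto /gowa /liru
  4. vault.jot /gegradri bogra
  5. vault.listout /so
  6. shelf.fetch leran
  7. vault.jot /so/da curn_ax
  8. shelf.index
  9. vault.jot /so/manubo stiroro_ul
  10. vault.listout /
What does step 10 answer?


Answer: [gegradri, liru, so/]

Derivation:
I use vault.jot(p→/liru, c→cret), yielding created.
Now I run vault.strike(p→/liru): ok.
Next I call vault.carryto(s→/gowa, d→/liru), and get ok.
I use vault.jot(p→/gegradri, c→bogra), yielding created.
Invoking vault.listout(p→/so): [].
Using shelf.fetch(k→leran), — result: topu.
Then vault.jot(p→/so/da, c→curn_ax), → created.
Next I call shelf.index: [grasmepromp, gutradu, leran].
Then vault.jot(p→/so/manubo, c→stiroro_ul), which returns created.
Calling vault.listout(p→/), — result: [gegradri, liru, so/].


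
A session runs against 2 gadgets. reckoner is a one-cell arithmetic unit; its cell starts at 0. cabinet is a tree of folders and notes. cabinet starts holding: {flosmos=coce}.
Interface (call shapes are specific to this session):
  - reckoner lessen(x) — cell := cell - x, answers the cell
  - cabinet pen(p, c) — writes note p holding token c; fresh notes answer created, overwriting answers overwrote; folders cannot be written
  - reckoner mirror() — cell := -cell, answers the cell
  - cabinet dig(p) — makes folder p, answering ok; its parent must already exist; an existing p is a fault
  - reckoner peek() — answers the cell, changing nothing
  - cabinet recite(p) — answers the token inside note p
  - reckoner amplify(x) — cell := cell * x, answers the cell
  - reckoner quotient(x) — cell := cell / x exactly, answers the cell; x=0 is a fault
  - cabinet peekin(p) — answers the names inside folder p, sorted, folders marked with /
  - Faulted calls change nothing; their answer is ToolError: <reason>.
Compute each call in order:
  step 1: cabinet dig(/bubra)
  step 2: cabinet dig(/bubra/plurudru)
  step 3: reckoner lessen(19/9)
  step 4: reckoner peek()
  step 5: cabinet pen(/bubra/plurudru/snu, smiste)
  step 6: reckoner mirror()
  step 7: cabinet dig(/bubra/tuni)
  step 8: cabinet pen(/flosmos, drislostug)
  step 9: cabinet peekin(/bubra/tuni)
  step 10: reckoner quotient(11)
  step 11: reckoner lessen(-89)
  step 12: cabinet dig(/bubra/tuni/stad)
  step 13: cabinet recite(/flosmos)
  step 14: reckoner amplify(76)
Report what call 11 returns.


Answer: 8830/99

Derivation:
I invoke cabinet dig with /bubra, and see ok.
Next I call cabinet dig with /bubra/plurudru, → ok.
I invoke reckoner lessen with 19/9, and see -19/9.
Calling reckoner peek(), which returns -19/9.
I try cabinet pen with /bubra/plurudru/snu, smiste, and see created.
Now I run reckoner mirror(), → 19/9.
I use cabinet dig with /bubra/tuni, and observe ok.
Invoking cabinet pen with /flosmos, drislostug, yielding overwrote.
Invoking cabinet peekin with /bubra/tuni, giving [].
Calling reckoner quotient with 11, which returns 19/99.
Next I call reckoner lessen with -89, giving 8830/99.
Using cabinet dig with /bubra/tuni/stad, and observe ok.
Next I call cabinet recite with /flosmos, and observe drislostug.
Using reckoner amplify with 76, and observe 671080/99.


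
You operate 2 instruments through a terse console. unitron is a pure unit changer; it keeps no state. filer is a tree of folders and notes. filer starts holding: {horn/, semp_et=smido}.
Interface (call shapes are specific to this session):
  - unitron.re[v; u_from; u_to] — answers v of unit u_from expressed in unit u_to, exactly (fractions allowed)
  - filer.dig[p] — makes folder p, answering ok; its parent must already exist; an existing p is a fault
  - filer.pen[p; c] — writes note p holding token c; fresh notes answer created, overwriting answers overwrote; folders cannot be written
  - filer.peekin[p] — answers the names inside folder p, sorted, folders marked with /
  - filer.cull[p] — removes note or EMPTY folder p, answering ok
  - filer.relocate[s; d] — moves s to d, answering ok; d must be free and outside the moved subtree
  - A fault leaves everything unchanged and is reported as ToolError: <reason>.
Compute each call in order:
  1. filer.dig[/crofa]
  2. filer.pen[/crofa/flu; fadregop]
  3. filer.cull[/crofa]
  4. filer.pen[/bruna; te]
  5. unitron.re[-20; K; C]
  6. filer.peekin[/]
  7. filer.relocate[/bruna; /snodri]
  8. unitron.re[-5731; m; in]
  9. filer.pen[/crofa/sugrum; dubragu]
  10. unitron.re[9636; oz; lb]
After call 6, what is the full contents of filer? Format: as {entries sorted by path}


;; 1. filer.dig(/crofa) => ok
;; 2. filer.pen(/crofa/flu, fadregop) => created
;; 3. filer.cull(/crofa) => ToolError: not empty
;; 4. filer.pen(/bruna, te) => created
;; 5. unitron.re(-20, K, C) => -5863/20
;; 6. filer.peekin(/) => [bruna, crofa/, horn/, semp_et]
;; 7. filer.relocate(/bruna, /snodri) => ok
;; 8. unitron.re(-5731, m, in) => -28655000/127
;; 9. filer.pen(/crofa/sugrum, dubragu) => created
;; 10. unitron.re(9636, oz, lb) => 2409/4

Answer: {bruna=te, crofa/, crofa/flu=fadregop, horn/, semp_et=smido}


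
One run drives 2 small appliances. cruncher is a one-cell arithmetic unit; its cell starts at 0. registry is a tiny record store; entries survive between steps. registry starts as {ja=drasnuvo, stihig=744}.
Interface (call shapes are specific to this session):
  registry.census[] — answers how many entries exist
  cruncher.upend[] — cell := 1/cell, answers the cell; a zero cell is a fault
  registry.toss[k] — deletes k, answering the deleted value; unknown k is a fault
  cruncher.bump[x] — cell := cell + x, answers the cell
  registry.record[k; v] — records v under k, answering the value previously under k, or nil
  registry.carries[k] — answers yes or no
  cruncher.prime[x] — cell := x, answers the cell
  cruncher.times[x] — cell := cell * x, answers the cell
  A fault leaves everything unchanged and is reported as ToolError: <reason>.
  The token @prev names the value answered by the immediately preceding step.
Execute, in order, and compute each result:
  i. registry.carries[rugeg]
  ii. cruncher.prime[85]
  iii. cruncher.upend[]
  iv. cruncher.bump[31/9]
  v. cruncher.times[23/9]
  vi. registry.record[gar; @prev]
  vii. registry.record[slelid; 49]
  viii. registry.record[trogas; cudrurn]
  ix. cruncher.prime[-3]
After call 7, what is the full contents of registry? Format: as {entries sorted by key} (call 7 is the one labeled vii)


Calling registry.carries passing k='rugeg': no.
I try cruncher.prime passing x='85': 85.
Calling cruncher.upend(), — result: 1/85.
I try cruncher.bump passing x='31/9', and get 2644/765.
I use cruncher.times passing x='23/9': 60812/6885.
I run registry.record passing k='gar', v='@prev', giving nil.
Calling registry.record passing k='slelid', v='49', yielding nil.
I call registry.record passing k='trogas', v='cudrurn', → nil.
I use cruncher.prime passing x='-3', and observe -3.

Answer: {gar=60812/6885, ja=drasnuvo, slelid=49, stihig=744}
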